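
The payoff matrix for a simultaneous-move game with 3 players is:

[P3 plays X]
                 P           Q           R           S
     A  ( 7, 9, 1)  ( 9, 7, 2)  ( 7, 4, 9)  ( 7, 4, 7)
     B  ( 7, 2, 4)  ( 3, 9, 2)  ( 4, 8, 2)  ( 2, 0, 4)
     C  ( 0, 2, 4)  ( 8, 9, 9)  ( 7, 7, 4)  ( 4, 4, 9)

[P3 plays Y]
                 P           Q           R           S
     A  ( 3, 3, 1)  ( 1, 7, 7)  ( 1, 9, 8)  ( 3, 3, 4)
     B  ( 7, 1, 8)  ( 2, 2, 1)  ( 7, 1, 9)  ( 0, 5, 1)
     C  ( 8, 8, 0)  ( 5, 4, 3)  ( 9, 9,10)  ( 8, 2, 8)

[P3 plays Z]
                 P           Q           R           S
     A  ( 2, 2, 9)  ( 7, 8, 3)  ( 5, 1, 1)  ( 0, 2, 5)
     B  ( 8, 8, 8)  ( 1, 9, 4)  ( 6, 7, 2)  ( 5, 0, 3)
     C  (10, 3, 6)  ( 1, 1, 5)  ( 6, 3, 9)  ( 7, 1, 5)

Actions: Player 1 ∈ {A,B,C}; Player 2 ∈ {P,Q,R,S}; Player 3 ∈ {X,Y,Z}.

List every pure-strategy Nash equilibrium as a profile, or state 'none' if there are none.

Nash profiles: (C,P,Z), (C,R,Y)

(A,P,X): not NE [P3→Z gives 9>1]
(A,P,Y): not NE [P1→C gives 8>3; P2→R gives 9>3; P3→Z gives 9>1]
(A,P,Z): not NE [P1→C gives 10>2; P2→Q gives 8>2]
(A,Q,X): not NE [P2→P gives 9>7; P3→Y gives 7>2]
(A,Q,Y): not NE [P1→C gives 5>1; P2→R gives 9>7]
(A,Q,Z): not NE [P3→Y gives 7>3]
(A,R,X): not NE [P2→P gives 9>4]
(A,R,Y): not NE [P1→C gives 9>1; P3→X gives 9>8]
(A,R,Z): not NE [P1→C gives 6>5; P2→Q gives 8>1; P3→X gives 9>1]
(A,S,X): not NE [P2→P gives 9>4]
(A,S,Y): not NE [P1→C gives 8>3; P2→R gives 9>3; P3→X gives 7>4]
(A,S,Z): not NE [P1→C gives 7>0; P2→Q gives 8>2; P3→X gives 7>5]
(B,P,X): not NE [P2→Q gives 9>2; P3→Z gives 8>4]
(B,P,Y): not NE [P1→C gives 8>7; P2→S gives 5>1]
(B,P,Z): not NE [P1→C gives 10>8; P2→Q gives 9>8]
(B,Q,X): not NE [P1→A gives 9>3; P3→Z gives 4>2]
(B,Q,Y): not NE [P1→C gives 5>2; P2→S gives 5>2; P3→Z gives 4>1]
(B,Q,Z): not NE [P1→A gives 7>1]
(B,R,X): not NE [P1→C gives 7>4; P2→Q gives 9>8; P3→Y gives 9>2]
(B,R,Y): not NE [P1→C gives 9>7; P2→S gives 5>1]
(B,R,Z): not NE [P2→Q gives 9>7; P3→Y gives 9>2]
(B,S,X): not NE [P1→A gives 7>2; P2→Q gives 9>0]
(B,S,Y): not NE [P1→C gives 8>0; P3→X gives 4>1]
(B,S,Z): not NE [P1→C gives 7>5; P2→Q gives 9>0; P3→X gives 4>3]
(C,P,X): not NE [P1→B gives 7>0; P2→Q gives 9>2; P3→Z gives 6>4]
(C,P,Y): not NE [P2→R gives 9>8; P3→Z gives 6>0]
(C,P,Z): NE
(C,Q,X): not NE [P1→A gives 9>8]
(C,Q,Y): not NE [P2→R gives 9>4; P3→X gives 9>3]
(C,Q,Z): not NE [P1→A gives 7>1; P2→R gives 3>1; P3→X gives 9>5]
(C,R,X): not NE [P2→Q gives 9>7; P3→Y gives 10>4]
(C,R,Y): NE
(C,R,Z): not NE [P3→Y gives 10>9]
(C,S,X): not NE [P1→A gives 7>4; P2→Q gives 9>4]
(C,S,Y): not NE [P2→R gives 9>2; P3→X gives 9>8]
(C,S,Z): not NE [P2→R gives 3>1; P3→X gives 9>5]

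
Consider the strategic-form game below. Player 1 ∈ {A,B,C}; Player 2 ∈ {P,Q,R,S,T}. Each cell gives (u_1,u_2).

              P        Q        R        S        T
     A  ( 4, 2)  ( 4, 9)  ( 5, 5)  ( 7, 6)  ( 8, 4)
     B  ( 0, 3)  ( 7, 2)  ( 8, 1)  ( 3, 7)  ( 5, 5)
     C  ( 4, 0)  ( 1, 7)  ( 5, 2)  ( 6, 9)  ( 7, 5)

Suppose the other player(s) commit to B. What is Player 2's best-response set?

u_2(P vs B) = 3
u_2(Q vs B) = 2
u_2(R vs B) = 1
u_2(S vs B) = 7
u_2(T vs B) = 5
max payoff 7 at {S}

BR_2 = {S}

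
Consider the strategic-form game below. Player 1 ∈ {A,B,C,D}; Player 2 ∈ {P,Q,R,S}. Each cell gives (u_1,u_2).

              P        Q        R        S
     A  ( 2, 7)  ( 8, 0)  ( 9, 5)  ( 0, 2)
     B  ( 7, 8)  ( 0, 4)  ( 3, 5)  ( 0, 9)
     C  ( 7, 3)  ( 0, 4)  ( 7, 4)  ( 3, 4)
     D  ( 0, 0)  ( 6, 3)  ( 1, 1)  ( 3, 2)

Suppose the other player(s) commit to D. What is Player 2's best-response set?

argmax u_2 = {Q}

u_2(P vs D) = 0
u_2(Q vs D) = 3
u_2(R vs D) = 1
u_2(S vs D) = 2
max payoff 3 at {Q}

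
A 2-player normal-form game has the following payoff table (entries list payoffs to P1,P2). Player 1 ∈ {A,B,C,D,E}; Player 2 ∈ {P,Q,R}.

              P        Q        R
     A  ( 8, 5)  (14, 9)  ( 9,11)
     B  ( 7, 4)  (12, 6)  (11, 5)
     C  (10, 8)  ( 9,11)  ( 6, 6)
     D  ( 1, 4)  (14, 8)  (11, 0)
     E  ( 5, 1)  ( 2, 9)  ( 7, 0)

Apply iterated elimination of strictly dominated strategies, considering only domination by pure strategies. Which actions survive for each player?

P1 drop E (A beats it: P:8>5 Q:14>2 R:9>7)
P2 drop P (Q beats it: A:9>5 B:6>4 C:11>8 D:8>4)
P1 drop C (A beats it: Q:14>9 R:9>6)
P1→{A,B,D} P2→{Q,R}

Remaining: P1:{A,B,D} P2:{Q,R}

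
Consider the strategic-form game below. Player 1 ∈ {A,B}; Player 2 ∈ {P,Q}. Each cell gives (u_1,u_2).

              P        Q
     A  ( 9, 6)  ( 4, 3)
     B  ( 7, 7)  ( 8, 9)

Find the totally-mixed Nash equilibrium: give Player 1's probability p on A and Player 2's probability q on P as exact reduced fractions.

P1 indiff ⇒ q·9+(1-q)·4 = q·7+(1-q)·8 ⇒ q(2) = (1-q)(4) ⇒ q = 2/3
P2 indiff ⇒ p·6+(1-p)·7 = p·3+(1-p)·9 ⇒ p(3) = (1-p)(2) ⇒ p = 2/5

(p,q) = (2/5, 2/3)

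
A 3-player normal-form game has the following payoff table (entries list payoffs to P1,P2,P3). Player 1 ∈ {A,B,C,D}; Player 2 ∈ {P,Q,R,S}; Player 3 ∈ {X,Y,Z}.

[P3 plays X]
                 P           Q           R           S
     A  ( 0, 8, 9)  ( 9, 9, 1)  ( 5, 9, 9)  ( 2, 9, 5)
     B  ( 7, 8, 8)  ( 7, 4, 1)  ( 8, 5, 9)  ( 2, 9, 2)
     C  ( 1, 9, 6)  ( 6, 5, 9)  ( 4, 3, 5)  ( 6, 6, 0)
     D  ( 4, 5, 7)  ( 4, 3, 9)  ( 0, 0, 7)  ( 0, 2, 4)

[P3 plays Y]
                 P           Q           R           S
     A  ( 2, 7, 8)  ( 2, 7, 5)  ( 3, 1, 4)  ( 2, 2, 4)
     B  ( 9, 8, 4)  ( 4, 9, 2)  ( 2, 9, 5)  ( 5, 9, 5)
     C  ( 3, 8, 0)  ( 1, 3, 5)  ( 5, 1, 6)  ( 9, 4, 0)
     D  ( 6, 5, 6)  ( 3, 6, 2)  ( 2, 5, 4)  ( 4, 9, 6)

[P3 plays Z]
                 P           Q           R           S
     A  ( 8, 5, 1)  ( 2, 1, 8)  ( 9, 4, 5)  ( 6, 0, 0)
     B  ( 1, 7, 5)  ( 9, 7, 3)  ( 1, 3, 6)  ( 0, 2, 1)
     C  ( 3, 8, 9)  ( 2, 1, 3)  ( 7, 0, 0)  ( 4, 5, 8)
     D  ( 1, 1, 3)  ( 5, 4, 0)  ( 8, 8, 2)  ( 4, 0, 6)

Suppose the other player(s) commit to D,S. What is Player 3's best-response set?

u_3(X vs D,S) = 4
u_3(Y vs D,S) = 6
u_3(Z vs D,S) = 6
max payoff 6 at {Y,Z}

argmax u_3 = {Y,Z}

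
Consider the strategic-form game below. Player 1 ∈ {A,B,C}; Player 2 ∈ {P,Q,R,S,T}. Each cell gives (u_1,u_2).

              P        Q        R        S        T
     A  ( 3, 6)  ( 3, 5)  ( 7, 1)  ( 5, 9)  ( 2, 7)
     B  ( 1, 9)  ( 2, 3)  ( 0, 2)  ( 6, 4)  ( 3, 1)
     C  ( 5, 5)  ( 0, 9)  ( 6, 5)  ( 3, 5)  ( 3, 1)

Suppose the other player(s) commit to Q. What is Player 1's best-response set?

P1 best: {A}

u_1(A vs Q) = 3
u_1(B vs Q) = 2
u_1(C vs Q) = 0
max payoff 3 at {A}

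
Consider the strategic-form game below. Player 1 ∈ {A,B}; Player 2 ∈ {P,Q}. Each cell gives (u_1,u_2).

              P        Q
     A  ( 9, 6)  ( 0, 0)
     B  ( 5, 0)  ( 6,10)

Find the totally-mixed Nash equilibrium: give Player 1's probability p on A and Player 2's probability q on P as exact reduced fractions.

(p,q) = (5/8, 3/5)

P1 indiff ⇒ q·9+(1-q)·0 = q·5+(1-q)·6 ⇒ q(4) = (1-q)(6) ⇒ q = 3/5
P2 indiff ⇒ p·6+(1-p)·0 = p·0+(1-p)·10 ⇒ p(6) = (1-p)(10) ⇒ p = 5/8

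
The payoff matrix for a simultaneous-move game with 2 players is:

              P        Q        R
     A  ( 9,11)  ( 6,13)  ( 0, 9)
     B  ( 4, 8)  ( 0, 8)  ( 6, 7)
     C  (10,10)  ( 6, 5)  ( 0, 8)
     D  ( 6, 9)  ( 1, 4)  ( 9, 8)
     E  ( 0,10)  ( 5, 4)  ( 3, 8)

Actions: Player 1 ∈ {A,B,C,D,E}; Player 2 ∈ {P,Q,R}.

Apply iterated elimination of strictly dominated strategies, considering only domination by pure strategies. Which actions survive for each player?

P1 drop B (D beats it: P:6>4 Q:1>0 R:9>6)
P2 drop R (P beats it: A:11>9 C:10>8 D:9>8 E:10>8)
P1 drop D (A beats it: P:9>6 Q:6>1)
P1 drop E (A beats it: P:9>0 Q:6>5)
P1→{A,C} P2→{P,Q}

Remaining: P1:{A,C} P2:{P,Q}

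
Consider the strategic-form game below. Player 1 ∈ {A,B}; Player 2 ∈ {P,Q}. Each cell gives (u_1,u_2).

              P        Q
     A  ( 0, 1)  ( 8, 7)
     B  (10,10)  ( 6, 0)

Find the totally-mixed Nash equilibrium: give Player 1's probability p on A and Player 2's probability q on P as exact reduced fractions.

(p,q) = (5/8, 1/6)

P1 indiff ⇒ q·0+(1-q)·8 = q·10+(1-q)·6 ⇒ q(-10) = (1-q)(-2) ⇒ q = 1/6
P2 indiff ⇒ p·1+(1-p)·10 = p·7+(1-p)·0 ⇒ p(-6) = (1-p)(-10) ⇒ p = 5/8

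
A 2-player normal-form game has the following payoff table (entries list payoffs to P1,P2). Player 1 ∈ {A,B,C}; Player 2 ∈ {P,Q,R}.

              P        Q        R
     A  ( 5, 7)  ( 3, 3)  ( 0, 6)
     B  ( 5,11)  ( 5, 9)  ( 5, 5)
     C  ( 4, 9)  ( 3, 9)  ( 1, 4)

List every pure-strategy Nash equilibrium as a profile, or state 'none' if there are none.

(A,P): NE
(A,Q): not NE [P1→B gives 5>3; P2→P gives 7>3]
(A,R): not NE [P1→B gives 5>0; P2→P gives 7>6]
(B,P): NE
(B,Q): not NE [P2→P gives 11>9]
(B,R): not NE [P2→P gives 11>5]
(C,P): not NE [P1→B gives 5>4]
(C,Q): not NE [P1→B gives 5>3]
(C,R): not NE [P1→B gives 5>1; P2→Q gives 9>4]

NE set: (A,P), (B,P)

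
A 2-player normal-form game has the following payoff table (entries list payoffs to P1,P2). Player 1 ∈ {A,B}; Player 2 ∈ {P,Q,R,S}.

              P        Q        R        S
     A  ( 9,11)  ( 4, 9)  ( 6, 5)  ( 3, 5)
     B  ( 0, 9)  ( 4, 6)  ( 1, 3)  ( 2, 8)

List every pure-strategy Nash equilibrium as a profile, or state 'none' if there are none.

(A,P): NE
(A,Q): not NE [P2→P gives 11>9]
(A,R): not NE [P2→P gives 11>5]
(A,S): not NE [P2→P gives 11>5]
(B,P): not NE [P1→A gives 9>0]
(B,Q): not NE [P2→P gives 9>6]
(B,R): not NE [P1→A gives 6>1; P2→P gives 9>3]
(B,S): not NE [P1→A gives 3>2; P2→P gives 9>8]

PSNE = {(A,P)}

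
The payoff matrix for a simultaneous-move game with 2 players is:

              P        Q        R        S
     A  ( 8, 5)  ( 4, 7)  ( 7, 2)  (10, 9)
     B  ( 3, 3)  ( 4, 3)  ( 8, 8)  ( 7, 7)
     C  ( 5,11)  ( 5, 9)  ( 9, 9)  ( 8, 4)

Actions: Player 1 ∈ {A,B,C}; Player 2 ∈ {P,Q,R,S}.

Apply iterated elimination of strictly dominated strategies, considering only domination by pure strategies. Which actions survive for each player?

P1 drop B (C beats it: P:5>3 Q:5>4 R:9>8 S:8>7)
P2 drop R (P beats it: A:5>2 C:11>9)
P1→{A,C} P2→{P,Q,S}

Remaining: P1:{A,C} P2:{P,Q,S}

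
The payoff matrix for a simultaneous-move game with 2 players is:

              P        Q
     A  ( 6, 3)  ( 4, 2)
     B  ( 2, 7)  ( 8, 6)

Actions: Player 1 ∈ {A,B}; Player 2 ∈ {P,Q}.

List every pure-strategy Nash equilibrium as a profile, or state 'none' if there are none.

(A,P): NE
(A,Q): not NE [P1→B gives 8>4; P2→P gives 3>2]
(B,P): not NE [P1→A gives 6>2]
(B,Q): not NE [P2→P gives 7>6]

PSNE = {(A,P)}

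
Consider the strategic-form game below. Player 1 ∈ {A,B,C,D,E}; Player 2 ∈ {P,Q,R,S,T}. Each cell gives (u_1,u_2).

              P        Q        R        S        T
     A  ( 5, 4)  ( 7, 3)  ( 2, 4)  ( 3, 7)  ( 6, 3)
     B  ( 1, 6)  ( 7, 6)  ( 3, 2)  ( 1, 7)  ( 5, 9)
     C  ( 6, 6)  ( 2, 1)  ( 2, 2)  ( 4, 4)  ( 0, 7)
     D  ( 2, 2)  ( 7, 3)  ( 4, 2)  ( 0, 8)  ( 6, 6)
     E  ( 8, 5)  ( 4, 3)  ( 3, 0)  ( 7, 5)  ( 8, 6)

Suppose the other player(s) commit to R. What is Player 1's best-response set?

u_1(A vs R) = 2
u_1(B vs R) = 3
u_1(C vs R) = 2
u_1(D vs R) = 4
u_1(E vs R) = 3
max payoff 4 at {D}

argmax u_1 = {D}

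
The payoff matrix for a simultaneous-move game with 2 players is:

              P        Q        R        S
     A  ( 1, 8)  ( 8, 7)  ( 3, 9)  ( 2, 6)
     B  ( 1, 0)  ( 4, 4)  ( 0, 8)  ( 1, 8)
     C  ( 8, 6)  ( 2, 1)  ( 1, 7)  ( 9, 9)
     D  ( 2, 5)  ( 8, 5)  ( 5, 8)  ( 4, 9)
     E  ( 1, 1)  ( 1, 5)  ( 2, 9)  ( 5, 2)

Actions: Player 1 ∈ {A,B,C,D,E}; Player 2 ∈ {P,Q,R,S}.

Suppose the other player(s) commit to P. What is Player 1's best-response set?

u_1(A vs P) = 1
u_1(B vs P) = 1
u_1(C vs P) = 8
u_1(D vs P) = 2
u_1(E vs P) = 1
max payoff 8 at {C}

P1 best: {C}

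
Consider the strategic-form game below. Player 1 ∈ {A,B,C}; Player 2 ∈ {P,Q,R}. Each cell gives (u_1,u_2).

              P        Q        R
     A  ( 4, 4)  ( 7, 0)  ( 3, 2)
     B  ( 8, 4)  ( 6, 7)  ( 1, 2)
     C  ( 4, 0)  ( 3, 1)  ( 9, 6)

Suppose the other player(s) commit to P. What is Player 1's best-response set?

P1 best: {B}

u_1(A vs P) = 4
u_1(B vs P) = 8
u_1(C vs P) = 4
max payoff 8 at {B}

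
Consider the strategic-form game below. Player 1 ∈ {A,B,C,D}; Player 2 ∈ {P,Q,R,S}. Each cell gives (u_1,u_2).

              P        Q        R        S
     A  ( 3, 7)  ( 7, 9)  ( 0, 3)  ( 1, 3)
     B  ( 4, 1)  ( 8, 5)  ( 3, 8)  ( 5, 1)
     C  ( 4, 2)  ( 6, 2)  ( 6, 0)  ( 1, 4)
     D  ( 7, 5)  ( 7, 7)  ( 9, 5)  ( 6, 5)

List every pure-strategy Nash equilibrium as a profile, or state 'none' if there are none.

PSNE: ∅

(A,P): not NE [P1→D gives 7>3; P2→Q gives 9>7]
(A,Q): not NE [P1→B gives 8>7]
(A,R): not NE [P1→D gives 9>0; P2→Q gives 9>3]
(A,S): not NE [P1→D gives 6>1; P2→Q gives 9>3]
(B,P): not NE [P1→D gives 7>4; P2→R gives 8>1]
(B,Q): not NE [P2→R gives 8>5]
(B,R): not NE [P1→D gives 9>3]
(B,S): not NE [P1→D gives 6>5; P2→R gives 8>1]
(C,P): not NE [P1→D gives 7>4; P2→S gives 4>2]
(C,Q): not NE [P1→B gives 8>6; P2→S gives 4>2]
(C,R): not NE [P1→D gives 9>6; P2→S gives 4>0]
(C,S): not NE [P1→D gives 6>1]
(D,P): not NE [P2→Q gives 7>5]
(D,Q): not NE [P1→B gives 8>7]
(D,R): not NE [P2→Q gives 7>5]
(D,S): not NE [P2→Q gives 7>5]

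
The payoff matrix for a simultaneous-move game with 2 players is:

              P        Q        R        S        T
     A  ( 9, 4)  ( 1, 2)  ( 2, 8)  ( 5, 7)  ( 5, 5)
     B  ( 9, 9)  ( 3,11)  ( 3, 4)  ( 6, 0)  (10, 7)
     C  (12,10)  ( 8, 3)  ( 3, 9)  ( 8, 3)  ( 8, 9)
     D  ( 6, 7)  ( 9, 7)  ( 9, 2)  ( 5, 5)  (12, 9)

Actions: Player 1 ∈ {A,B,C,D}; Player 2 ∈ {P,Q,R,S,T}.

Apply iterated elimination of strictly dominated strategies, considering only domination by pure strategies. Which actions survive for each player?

P1 drop A (C beats it: P:12>9 Q:8>1 R:3>2 S:8>5 T:8>5)
P2 drop R (P beats it: B:9>4 C:10>9 D:7>2)
P2 drop S (P beats it: B:9>0 C:10>3 D:7>5)
P1→{B,C,D} P2→{P,Q,T}

Survivors P1:{B,C,D} P2:{P,Q,T}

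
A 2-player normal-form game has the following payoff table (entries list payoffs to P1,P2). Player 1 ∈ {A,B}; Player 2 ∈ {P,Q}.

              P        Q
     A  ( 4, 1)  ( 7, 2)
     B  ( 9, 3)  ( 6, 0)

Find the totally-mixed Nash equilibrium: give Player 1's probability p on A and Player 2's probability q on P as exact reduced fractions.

p=3/4, q=1/6

P1 indiff ⇒ q·4+(1-q)·7 = q·9+(1-q)·6 ⇒ q(-5) = (1-q)(-1) ⇒ q = 1/6
P2 indiff ⇒ p·1+(1-p)·3 = p·2+(1-p)·0 ⇒ p(-1) = (1-p)(-3) ⇒ p = 3/4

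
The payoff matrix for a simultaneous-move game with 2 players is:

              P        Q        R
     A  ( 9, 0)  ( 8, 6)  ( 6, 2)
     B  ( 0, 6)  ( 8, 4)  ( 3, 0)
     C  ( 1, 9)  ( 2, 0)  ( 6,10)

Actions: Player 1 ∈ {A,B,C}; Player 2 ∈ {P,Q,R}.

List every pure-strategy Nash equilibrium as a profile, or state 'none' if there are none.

(A,P): not NE [P2→Q gives 6>0]
(A,Q): NE
(A,R): not NE [P2→Q gives 6>2]
(B,P): not NE [P1→A gives 9>0]
(B,Q): not NE [P2→P gives 6>4]
(B,R): not NE [P1→C gives 6>3; P2→P gives 6>0]
(C,P): not NE [P1→A gives 9>1; P2→R gives 10>9]
(C,Q): not NE [P1→B gives 8>2; P2→R gives 10>0]
(C,R): NE

Nash profiles: (A,Q), (C,R)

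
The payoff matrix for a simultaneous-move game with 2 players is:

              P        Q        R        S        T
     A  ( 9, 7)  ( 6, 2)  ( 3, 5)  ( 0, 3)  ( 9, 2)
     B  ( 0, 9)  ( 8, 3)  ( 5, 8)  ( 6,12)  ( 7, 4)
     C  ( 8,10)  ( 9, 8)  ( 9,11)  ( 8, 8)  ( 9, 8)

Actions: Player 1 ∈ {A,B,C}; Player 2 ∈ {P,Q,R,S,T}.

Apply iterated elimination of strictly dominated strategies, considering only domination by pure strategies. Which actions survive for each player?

P1 drop B (C beats it: P:8>0 Q:9>8 R:9>5 S:8>6 T:9>7)
P2 drop Q (P beats it: A:7>2 C:10>8)
P2 drop S (P beats it: A:7>3 C:10>8)
P2 drop T (P beats it: A:7>2 C:10>8)
P1→{A,C} P2→{P,R}

IESDS → P1:{A,C} P2:{P,R}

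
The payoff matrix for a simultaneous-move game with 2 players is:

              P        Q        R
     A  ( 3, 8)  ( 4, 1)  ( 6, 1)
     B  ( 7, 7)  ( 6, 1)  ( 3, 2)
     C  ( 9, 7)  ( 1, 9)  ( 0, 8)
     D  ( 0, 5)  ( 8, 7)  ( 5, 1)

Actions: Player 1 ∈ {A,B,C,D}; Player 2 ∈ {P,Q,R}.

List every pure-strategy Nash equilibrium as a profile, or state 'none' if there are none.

(A,P): not NE [P1→C gives 9>3]
(A,Q): not NE [P1→D gives 8>4; P2→P gives 8>1]
(A,R): not NE [P2→P gives 8>1]
(B,P): not NE [P1→C gives 9>7]
(B,Q): not NE [P1→D gives 8>6; P2→P gives 7>1]
(B,R): not NE [P1→A gives 6>3; P2→P gives 7>2]
(C,P): not NE [P2→Q gives 9>7]
(C,Q): not NE [P1→D gives 8>1]
(C,R): not NE [P1→A gives 6>0; P2→Q gives 9>8]
(D,P): not NE [P1→C gives 9>0; P2→Q gives 7>5]
(D,Q): NE
(D,R): not NE [P1→A gives 6>5; P2→Q gives 7>1]

NE set: (D,Q)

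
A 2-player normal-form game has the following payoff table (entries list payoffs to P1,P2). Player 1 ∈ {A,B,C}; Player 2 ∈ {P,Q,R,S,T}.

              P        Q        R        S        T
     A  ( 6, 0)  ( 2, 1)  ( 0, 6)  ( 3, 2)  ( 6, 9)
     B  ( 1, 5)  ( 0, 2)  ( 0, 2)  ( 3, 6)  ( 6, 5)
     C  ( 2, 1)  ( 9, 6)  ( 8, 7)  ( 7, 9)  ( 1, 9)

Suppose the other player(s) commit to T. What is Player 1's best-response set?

u_1(A vs T) = 6
u_1(B vs T) = 6
u_1(C vs T) = 1
max payoff 6 at {A,B}

argmax u_1 = {A,B}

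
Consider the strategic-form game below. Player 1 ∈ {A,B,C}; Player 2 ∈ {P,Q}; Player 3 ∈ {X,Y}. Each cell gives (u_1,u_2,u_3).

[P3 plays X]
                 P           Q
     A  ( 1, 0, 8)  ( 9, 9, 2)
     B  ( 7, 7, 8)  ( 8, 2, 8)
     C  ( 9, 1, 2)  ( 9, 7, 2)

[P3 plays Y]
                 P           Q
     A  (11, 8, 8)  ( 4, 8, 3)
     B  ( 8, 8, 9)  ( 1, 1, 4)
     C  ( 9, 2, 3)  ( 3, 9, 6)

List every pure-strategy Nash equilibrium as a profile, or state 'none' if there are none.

PSNE = {(A,P,Y), (A,Q,Y)}

(A,P,X): not NE [P1→C gives 9>1; P2→Q gives 9>0]
(A,P,Y): NE
(A,Q,X): not NE [P3→Y gives 3>2]
(A,Q,Y): NE
(B,P,X): not NE [P1→C gives 9>7; P3→Y gives 9>8]
(B,P,Y): not NE [P1→A gives 11>8]
(B,Q,X): not NE [P1→C gives 9>8; P2→P gives 7>2]
(B,Q,Y): not NE [P1→A gives 4>1; P2→P gives 8>1; P3→X gives 8>4]
(C,P,X): not NE [P2→Q gives 7>1; P3→Y gives 3>2]
(C,P,Y): not NE [P1→A gives 11>9; P2→Q gives 9>2]
(C,Q,X): not NE [P3→Y gives 6>2]
(C,Q,Y): not NE [P1→A gives 4>3]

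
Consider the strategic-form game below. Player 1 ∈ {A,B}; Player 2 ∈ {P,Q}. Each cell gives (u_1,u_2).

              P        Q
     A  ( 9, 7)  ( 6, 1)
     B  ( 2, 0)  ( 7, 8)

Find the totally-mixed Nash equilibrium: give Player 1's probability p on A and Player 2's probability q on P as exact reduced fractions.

P1 indiff ⇒ q·9+(1-q)·6 = q·2+(1-q)·7 ⇒ q(7) = (1-q)(1) ⇒ q = 1/8
P2 indiff ⇒ p·7+(1-p)·0 = p·1+(1-p)·8 ⇒ p(6) = (1-p)(8) ⇒ p = 4/7

P1 mixes 4/7 on A; P2 mixes 1/8 on P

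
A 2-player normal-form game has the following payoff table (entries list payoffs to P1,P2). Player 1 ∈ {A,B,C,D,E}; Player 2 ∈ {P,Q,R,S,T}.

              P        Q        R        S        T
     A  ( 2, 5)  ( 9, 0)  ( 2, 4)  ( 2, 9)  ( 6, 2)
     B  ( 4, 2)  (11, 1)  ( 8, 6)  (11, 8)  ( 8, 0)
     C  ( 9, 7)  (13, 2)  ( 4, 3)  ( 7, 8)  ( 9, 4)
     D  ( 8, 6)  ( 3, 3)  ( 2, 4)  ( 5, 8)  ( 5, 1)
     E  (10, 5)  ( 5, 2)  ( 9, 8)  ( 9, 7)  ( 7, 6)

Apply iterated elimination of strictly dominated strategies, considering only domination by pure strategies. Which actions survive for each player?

P1 drop A (B beats it: P:4>2 Q:11>9 R:8>2 S:11>2 T:8>6)
P1 drop D (C beats it: P:9>8 Q:13>3 R:4>2 S:7>5 T:9>5)
P2 drop P (S beats it: B:8>2 C:8>7 E:7>5)
P2 drop Q (R beats it: B:6>1 C:3>2 E:8>2)
P2 drop T (S beats it: B:8>0 C:8>4 E:7>6)
P1 drop C (B beats it: R:8>4 S:11>7)
P1→{B,E} P2→{R,S}

Survivors P1:{B,E} P2:{R,S}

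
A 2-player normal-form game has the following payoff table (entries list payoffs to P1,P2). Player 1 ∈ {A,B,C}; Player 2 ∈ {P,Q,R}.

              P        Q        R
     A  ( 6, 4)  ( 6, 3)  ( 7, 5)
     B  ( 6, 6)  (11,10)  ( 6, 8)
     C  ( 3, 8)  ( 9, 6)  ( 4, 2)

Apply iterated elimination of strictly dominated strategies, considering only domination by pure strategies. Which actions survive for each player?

P1 drop C (B beats it: P:6>3 Q:11>9 R:6>4)
P2 drop P (R beats it: A:5>4 B:8>6)
P1→{A,B} P2→{Q,R}

IESDS → P1:{A,B} P2:{Q,R}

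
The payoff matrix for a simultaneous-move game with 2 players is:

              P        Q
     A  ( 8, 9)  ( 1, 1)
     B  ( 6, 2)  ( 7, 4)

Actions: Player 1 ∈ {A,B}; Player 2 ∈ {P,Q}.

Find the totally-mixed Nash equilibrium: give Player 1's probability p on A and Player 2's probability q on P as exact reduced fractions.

P1 indiff ⇒ q·8+(1-q)·1 = q·6+(1-q)·7 ⇒ q(2) = (1-q)(6) ⇒ q = 3/4
P2 indiff ⇒ p·9+(1-p)·2 = p·1+(1-p)·4 ⇒ p(8) = (1-p)(2) ⇒ p = 1/5

(p,q) = (1/5, 3/4)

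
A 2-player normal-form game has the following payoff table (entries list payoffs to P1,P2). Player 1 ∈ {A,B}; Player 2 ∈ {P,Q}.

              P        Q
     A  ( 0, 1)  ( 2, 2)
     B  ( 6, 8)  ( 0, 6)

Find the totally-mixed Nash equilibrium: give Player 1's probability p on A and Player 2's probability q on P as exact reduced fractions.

P1 indiff ⇒ q·0+(1-q)·2 = q·6+(1-q)·0 ⇒ q(-6) = (1-q)(-2) ⇒ q = 1/4
P2 indiff ⇒ p·1+(1-p)·8 = p·2+(1-p)·6 ⇒ p(-1) = (1-p)(-2) ⇒ p = 2/3

(p,q) = (2/3, 1/4)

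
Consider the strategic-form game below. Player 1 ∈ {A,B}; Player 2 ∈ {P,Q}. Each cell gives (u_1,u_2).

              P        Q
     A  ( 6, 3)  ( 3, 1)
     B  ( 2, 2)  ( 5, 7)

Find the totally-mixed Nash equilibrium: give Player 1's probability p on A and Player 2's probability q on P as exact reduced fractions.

p=5/7, q=1/3

P1 indiff ⇒ q·6+(1-q)·3 = q·2+(1-q)·5 ⇒ q(4) = (1-q)(2) ⇒ q = 1/3
P2 indiff ⇒ p·3+(1-p)·2 = p·1+(1-p)·7 ⇒ p(2) = (1-p)(5) ⇒ p = 5/7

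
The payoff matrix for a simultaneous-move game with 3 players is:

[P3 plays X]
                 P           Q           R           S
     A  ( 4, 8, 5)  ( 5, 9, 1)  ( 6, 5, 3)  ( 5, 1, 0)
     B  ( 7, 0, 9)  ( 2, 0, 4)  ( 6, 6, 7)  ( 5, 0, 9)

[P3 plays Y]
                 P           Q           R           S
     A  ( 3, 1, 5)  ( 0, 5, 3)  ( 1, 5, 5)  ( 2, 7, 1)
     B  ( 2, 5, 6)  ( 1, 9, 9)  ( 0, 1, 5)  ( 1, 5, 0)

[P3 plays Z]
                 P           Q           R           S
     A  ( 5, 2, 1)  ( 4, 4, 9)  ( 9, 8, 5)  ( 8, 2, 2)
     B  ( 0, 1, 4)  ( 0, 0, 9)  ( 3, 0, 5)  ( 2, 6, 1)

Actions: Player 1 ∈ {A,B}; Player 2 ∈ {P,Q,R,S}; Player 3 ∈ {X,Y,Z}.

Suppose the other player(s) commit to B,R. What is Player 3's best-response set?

u_3(X vs B,R) = 7
u_3(Y vs B,R) = 5
u_3(Z vs B,R) = 5
max payoff 7 at {X}

P3 best: {X}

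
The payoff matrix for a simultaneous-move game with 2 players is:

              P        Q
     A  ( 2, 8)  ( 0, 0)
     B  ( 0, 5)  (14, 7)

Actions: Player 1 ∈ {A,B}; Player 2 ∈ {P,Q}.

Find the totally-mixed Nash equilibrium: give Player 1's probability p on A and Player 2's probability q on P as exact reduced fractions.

P1 mixes 1/5 on A; P2 mixes 7/8 on P

P1 indiff ⇒ q·2+(1-q)·0 = q·0+(1-q)·14 ⇒ q(2) = (1-q)(14) ⇒ q = 7/8
P2 indiff ⇒ p·8+(1-p)·5 = p·0+(1-p)·7 ⇒ p(8) = (1-p)(2) ⇒ p = 1/5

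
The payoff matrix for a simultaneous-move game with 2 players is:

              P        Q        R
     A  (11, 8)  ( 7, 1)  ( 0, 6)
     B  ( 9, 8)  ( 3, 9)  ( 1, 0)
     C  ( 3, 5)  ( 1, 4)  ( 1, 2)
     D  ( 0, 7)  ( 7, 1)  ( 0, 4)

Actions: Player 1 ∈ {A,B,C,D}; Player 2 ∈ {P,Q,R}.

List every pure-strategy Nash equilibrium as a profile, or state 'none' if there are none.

(A,P): NE
(A,Q): not NE [P2→P gives 8>1]
(A,R): not NE [P1→C gives 1>0; P2→P gives 8>6]
(B,P): not NE [P1→A gives 11>9; P2→Q gives 9>8]
(B,Q): not NE [P1→D gives 7>3]
(B,R): not NE [P2→Q gives 9>0]
(C,P): not NE [P1→A gives 11>3]
(C,Q): not NE [P1→D gives 7>1; P2→P gives 5>4]
(C,R): not NE [P2→P gives 5>2]
(D,P): not NE [P1→A gives 11>0]
(D,Q): not NE [P2→P gives 7>1]
(D,R): not NE [P1→C gives 1>0; P2→P gives 7>4]

PSNE = {(A,P)}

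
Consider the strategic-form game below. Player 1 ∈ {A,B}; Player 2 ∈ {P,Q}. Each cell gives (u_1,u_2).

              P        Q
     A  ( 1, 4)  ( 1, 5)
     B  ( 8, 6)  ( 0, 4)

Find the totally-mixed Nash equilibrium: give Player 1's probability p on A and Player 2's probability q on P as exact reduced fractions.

P1 indiff ⇒ q·1+(1-q)·1 = q·8+(1-q)·0 ⇒ q(-7) = (1-q)(-1) ⇒ q = 1/8
P2 indiff ⇒ p·4+(1-p)·6 = p·5+(1-p)·4 ⇒ p(-1) = (1-p)(-2) ⇒ p = 2/3

(p,q) = (2/3, 1/8)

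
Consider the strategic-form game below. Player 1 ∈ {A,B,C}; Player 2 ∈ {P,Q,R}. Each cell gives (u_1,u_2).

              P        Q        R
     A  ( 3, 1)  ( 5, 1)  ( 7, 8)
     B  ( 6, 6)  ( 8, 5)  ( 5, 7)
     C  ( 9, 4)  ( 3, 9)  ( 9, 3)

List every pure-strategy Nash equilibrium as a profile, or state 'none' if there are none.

No pure NE.

(A,P): not NE [P1→C gives 9>3; P2→R gives 8>1]
(A,Q): not NE [P1→B gives 8>5; P2→R gives 8>1]
(A,R): not NE [P1→C gives 9>7]
(B,P): not NE [P1→C gives 9>6; P2→R gives 7>6]
(B,Q): not NE [P2→R gives 7>5]
(B,R): not NE [P1→C gives 9>5]
(C,P): not NE [P2→Q gives 9>4]
(C,Q): not NE [P1→B gives 8>3]
(C,R): not NE [P2→Q gives 9>3]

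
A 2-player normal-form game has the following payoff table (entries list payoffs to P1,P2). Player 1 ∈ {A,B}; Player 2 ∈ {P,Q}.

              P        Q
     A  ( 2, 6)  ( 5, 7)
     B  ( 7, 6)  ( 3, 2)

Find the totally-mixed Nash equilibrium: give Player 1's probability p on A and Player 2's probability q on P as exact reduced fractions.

P1 mixes 4/5 on A; P2 mixes 2/7 on P

P1 indiff ⇒ q·2+(1-q)·5 = q·7+(1-q)·3 ⇒ q(-5) = (1-q)(-2) ⇒ q = 2/7
P2 indiff ⇒ p·6+(1-p)·6 = p·7+(1-p)·2 ⇒ p(-1) = (1-p)(-4) ⇒ p = 4/5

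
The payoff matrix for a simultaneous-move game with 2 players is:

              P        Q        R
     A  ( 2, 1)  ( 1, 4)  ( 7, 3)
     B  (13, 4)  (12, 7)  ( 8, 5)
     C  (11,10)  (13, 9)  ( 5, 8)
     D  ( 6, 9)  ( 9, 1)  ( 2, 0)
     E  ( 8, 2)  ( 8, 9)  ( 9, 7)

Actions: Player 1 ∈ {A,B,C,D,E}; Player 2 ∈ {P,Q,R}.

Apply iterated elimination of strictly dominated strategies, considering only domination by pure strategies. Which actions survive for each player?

P1 drop A (B beats it: P:13>2 Q:12>1 R:8>7)
P1 drop D (B beats it: P:13>6 Q:12>9 R:8>2)
P2 drop R (Q beats it: B:7>5 C:9>8 E:9>7)
P1 drop E (B beats it: P:13>8 Q:12>8)
P1→{B,C} P2→{P,Q}

IESDS → P1:{B,C} P2:{P,Q}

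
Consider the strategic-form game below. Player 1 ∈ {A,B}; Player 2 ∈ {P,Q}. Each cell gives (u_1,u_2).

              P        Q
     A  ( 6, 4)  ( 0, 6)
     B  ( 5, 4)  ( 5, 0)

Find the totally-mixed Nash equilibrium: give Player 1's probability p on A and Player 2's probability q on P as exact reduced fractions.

P1 indiff ⇒ q·6+(1-q)·0 = q·5+(1-q)·5 ⇒ q(1) = (1-q)(5) ⇒ q = 5/6
P2 indiff ⇒ p·4+(1-p)·4 = p·6+(1-p)·0 ⇒ p(-2) = (1-p)(-4) ⇒ p = 2/3

(p,q) = (2/3, 5/6)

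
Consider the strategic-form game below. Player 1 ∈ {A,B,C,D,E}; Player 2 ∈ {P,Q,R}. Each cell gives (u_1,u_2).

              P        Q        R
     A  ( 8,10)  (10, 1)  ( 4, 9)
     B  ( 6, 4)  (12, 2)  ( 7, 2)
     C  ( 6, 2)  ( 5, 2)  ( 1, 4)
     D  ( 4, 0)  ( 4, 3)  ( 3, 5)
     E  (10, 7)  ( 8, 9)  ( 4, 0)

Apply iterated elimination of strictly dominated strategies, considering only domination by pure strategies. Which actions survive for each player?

P1 drop C (A beats it: P:8>6 Q:10>5 R:4>1)
P1 drop D (A beats it: P:8>4 Q:10>4 R:4>3)
P2 drop R (P beats it: A:10>9 B:4>2 E:7>0)
P1→{A,B,E} P2→{P,Q}

Remaining: P1:{A,B,E} P2:{P,Q}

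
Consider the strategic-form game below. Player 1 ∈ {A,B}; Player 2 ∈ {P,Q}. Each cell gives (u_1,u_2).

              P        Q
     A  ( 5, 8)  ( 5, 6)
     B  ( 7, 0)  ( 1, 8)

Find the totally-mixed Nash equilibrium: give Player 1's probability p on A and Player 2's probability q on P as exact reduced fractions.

P1 mixes 4/5 on A; P2 mixes 2/3 on P

P1 indiff ⇒ q·5+(1-q)·5 = q·7+(1-q)·1 ⇒ q(-2) = (1-q)(-4) ⇒ q = 2/3
P2 indiff ⇒ p·8+(1-p)·0 = p·6+(1-p)·8 ⇒ p(2) = (1-p)(8) ⇒ p = 4/5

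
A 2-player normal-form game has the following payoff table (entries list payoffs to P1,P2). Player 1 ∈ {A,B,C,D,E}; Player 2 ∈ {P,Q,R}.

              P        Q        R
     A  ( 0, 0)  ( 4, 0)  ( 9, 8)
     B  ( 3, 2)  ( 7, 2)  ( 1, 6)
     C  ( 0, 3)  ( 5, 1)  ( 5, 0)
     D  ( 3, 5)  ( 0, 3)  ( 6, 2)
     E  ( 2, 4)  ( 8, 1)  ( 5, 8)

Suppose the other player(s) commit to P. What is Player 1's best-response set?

argmax u_1 = {B,D}

u_1(A vs P) = 0
u_1(B vs P) = 3
u_1(C vs P) = 0
u_1(D vs P) = 3
u_1(E vs P) = 2
max payoff 3 at {B,D}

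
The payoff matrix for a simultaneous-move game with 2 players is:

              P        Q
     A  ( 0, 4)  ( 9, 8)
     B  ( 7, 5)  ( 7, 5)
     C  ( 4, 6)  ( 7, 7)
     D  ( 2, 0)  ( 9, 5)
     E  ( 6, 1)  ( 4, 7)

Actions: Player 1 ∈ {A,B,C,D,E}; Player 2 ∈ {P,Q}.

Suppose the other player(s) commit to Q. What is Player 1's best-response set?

BR_1 = {A,D}

u_1(A vs Q) = 9
u_1(B vs Q) = 7
u_1(C vs Q) = 7
u_1(D vs Q) = 9
u_1(E vs Q) = 4
max payoff 9 at {A,D}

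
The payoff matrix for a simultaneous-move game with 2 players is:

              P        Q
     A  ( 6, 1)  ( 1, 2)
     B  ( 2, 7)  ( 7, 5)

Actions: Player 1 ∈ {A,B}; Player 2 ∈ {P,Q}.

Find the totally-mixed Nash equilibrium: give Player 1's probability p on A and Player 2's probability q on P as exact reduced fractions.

(p,q) = (2/3, 3/5)

P1 indiff ⇒ q·6+(1-q)·1 = q·2+(1-q)·7 ⇒ q(4) = (1-q)(6) ⇒ q = 3/5
P2 indiff ⇒ p·1+(1-p)·7 = p·2+(1-p)·5 ⇒ p(-1) = (1-p)(-2) ⇒ p = 2/3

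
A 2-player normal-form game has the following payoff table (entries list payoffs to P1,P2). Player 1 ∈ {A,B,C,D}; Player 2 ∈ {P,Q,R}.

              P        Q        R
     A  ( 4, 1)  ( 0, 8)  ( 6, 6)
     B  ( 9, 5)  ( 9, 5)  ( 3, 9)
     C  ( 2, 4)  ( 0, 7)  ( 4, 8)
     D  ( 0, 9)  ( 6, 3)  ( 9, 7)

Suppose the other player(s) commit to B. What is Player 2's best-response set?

argmax u_2 = {R}

u_2(P vs B) = 5
u_2(Q vs B) = 5
u_2(R vs B) = 9
max payoff 9 at {R}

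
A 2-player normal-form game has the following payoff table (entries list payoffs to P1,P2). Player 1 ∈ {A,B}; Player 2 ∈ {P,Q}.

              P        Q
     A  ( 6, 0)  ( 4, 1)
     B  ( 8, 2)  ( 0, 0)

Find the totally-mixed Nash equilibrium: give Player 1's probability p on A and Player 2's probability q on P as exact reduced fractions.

P1 indiff ⇒ q·6+(1-q)·4 = q·8+(1-q)·0 ⇒ q(-2) = (1-q)(-4) ⇒ q = 2/3
P2 indiff ⇒ p·0+(1-p)·2 = p·1+(1-p)·0 ⇒ p(-1) = (1-p)(-2) ⇒ p = 2/3

(p,q) = (2/3, 2/3)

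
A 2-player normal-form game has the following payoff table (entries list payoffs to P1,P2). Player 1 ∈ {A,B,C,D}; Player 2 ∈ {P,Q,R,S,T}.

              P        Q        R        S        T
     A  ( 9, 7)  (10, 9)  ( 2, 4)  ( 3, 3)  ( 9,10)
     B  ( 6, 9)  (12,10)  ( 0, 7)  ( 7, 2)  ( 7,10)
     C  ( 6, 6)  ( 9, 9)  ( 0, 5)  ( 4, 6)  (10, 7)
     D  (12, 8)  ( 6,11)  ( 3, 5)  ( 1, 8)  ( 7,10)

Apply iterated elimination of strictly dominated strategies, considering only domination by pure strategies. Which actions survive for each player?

P2 drop P (Q beats it: A:9>7 B:10>9 C:9>6 D:11>8)
P2 drop R (Q beats it: A:9>4 B:10>7 C:9>5 D:11>5)
P1 drop D (A beats it: Q:10>6 S:3>1 T:9>7)
P2 drop S (Q beats it: A:9>3 B:10>2 C:9>6)
P1→{A,B,C} P2→{Q,T}

Survivors P1:{A,B,C} P2:{Q,T}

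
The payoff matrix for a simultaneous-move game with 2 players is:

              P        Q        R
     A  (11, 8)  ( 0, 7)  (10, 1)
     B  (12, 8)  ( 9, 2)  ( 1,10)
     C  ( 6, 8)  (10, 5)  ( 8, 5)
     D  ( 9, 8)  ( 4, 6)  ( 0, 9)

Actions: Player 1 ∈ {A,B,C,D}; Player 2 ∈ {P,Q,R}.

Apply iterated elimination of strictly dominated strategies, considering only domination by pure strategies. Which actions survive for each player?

Survivors P1:{A,B} P2:{P,R}

P1 drop D (B beats it: P:12>9 Q:9>4 R:1>0)
P2 drop Q (P beats it: A:8>7 B:8>2 C:8>5)
P1 drop C (A beats it: P:11>6 R:10>8)
P1→{A,B} P2→{P,R}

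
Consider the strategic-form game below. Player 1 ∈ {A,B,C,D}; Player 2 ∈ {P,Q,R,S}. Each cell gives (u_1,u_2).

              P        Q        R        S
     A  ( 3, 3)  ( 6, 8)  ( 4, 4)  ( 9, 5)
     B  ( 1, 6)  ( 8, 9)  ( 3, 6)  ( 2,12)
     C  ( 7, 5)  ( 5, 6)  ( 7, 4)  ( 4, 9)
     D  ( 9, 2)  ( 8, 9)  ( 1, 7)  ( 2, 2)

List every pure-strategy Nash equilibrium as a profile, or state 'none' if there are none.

PSNE = {(D,Q)}

(A,P): not NE [P1→D gives 9>3; P2→Q gives 8>3]
(A,Q): not NE [P1→D gives 8>6]
(A,R): not NE [P1→C gives 7>4; P2→Q gives 8>4]
(A,S): not NE [P2→Q gives 8>5]
(B,P): not NE [P1→D gives 9>1; P2→S gives 12>6]
(B,Q): not NE [P2→S gives 12>9]
(B,R): not NE [P1→C gives 7>3; P2→S gives 12>6]
(B,S): not NE [P1→A gives 9>2]
(C,P): not NE [P1→D gives 9>7; P2→S gives 9>5]
(C,Q): not NE [P1→D gives 8>5; P2→S gives 9>6]
(C,R): not NE [P2→S gives 9>4]
(C,S): not NE [P1→A gives 9>4]
(D,P): not NE [P2→Q gives 9>2]
(D,Q): NE
(D,R): not NE [P1→C gives 7>1; P2→Q gives 9>7]
(D,S): not NE [P1→A gives 9>2; P2→Q gives 9>2]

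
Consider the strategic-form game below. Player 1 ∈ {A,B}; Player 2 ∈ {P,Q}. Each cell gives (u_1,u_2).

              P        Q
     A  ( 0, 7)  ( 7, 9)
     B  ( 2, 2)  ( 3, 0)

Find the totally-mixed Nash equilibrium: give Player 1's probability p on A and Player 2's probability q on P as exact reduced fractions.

P1 mixes 1/2 on A; P2 mixes 2/3 on P

P1 indiff ⇒ q·0+(1-q)·7 = q·2+(1-q)·3 ⇒ q(-2) = (1-q)(-4) ⇒ q = 2/3
P2 indiff ⇒ p·7+(1-p)·2 = p·9+(1-p)·0 ⇒ p(-2) = (1-p)(-2) ⇒ p = 1/2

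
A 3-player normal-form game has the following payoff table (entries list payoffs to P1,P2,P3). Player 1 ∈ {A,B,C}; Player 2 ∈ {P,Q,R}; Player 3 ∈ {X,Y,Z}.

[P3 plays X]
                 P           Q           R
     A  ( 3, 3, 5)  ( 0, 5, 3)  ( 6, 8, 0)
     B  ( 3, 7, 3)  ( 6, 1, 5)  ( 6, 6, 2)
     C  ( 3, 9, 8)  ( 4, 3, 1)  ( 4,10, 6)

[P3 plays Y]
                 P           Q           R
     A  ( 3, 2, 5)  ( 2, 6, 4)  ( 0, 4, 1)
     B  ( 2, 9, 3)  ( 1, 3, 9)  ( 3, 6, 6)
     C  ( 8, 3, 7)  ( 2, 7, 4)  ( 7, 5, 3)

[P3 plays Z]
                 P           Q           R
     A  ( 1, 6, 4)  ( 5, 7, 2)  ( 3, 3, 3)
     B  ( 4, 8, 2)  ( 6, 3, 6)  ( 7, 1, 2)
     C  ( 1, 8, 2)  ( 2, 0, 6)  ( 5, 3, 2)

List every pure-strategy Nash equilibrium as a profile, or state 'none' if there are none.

NE set: (A,Q,Y), (B,P,X)

(A,P,X): not NE [P2→R gives 8>3]
(A,P,Y): not NE [P1→C gives 8>3; P2→Q gives 6>2]
(A,P,Z): not NE [P1→B gives 4>1; P2→Q gives 7>6; P3→Y gives 5>4]
(A,Q,X): not NE [P1→B gives 6>0; P2→R gives 8>5; P3→Y gives 4>3]
(A,Q,Y): NE
(A,Q,Z): not NE [P1→B gives 6>5; P3→Y gives 4>2]
(A,R,X): not NE [P3→Z gives 3>0]
(A,R,Y): not NE [P1→C gives 7>0; P2→Q gives 6>4; P3→Z gives 3>1]
(A,R,Z): not NE [P1→B gives 7>3; P2→Q gives 7>3]
(B,P,X): NE
(B,P,Y): not NE [P1→C gives 8>2]
(B,P,Z): not NE [P3→Y gives 3>2]
(B,Q,X): not NE [P2→P gives 7>1; P3→Y gives 9>5]
(B,Q,Y): not NE [P1→C gives 2>1; P2→P gives 9>3]
(B,Q,Z): not NE [P2→P gives 8>3; P3→Y gives 9>6]
(B,R,X): not NE [P2→P gives 7>6; P3→Y gives 6>2]
(B,R,Y): not NE [P1→C gives 7>3; P2→P gives 9>6]
(B,R,Z): not NE [P2→P gives 8>1; P3→Y gives 6>2]
(C,P,X): not NE [P2→R gives 10>9]
(C,P,Y): not NE [P2→Q gives 7>3; P3→X gives 8>7]
(C,P,Z): not NE [P1→B gives 4>1; P3→X gives 8>2]
(C,Q,X): not NE [P1→B gives 6>4; P2→R gives 10>3; P3→Z gives 6>1]
(C,Q,Y): not NE [P3→Z gives 6>4]
(C,Q,Z): not NE [P1→B gives 6>2; P2→P gives 8>0]
(C,R,X): not NE [P1→B gives 6>4]
(C,R,Y): not NE [P2→Q gives 7>5; P3→X gives 6>3]
(C,R,Z): not NE [P1→B gives 7>5; P2→P gives 8>3; P3→X gives 6>2]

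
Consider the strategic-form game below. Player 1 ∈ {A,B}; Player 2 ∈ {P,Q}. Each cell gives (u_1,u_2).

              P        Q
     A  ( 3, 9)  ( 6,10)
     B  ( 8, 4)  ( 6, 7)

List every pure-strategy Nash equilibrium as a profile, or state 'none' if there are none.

NE set: (A,Q), (B,Q)

(A,P): not NE [P1→B gives 8>3; P2→Q gives 10>9]
(A,Q): NE
(B,P): not NE [P2→Q gives 7>4]
(B,Q): NE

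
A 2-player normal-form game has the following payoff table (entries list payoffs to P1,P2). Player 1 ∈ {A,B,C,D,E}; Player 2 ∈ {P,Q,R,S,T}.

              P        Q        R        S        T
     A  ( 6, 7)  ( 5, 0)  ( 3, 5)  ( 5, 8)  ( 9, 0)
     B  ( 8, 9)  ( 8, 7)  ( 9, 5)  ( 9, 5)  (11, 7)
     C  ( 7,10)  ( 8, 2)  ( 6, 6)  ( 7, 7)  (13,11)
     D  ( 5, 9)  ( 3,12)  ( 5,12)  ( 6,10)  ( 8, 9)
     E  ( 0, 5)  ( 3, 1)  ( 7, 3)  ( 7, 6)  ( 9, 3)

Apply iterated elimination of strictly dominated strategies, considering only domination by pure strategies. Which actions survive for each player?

Remaining: P1:{B,C} P2:{P,T}

P1 drop A (B beats it: P:8>6 Q:8>5 R:9>3 S:9>5 T:11>9)
P1 drop D (B beats it: P:8>5 Q:8>3 R:9>5 S:9>6 T:11>8)
P1 drop E (B beats it: P:8>0 Q:8>3 R:9>7 S:9>7 T:11>9)
P2 drop Q (P beats it: B:9>7 C:10>2)
P2 drop R (P beats it: B:9>5 C:10>6)
P2 drop S (P beats it: B:9>5 C:10>7)
P1→{B,C} P2→{P,T}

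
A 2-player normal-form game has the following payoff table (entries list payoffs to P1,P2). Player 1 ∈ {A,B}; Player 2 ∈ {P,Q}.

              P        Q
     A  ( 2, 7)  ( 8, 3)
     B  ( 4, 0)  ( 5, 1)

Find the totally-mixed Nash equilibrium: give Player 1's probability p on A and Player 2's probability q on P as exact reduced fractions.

P1 mixes 1/5 on A; P2 mixes 3/5 on P

P1 indiff ⇒ q·2+(1-q)·8 = q·4+(1-q)·5 ⇒ q(-2) = (1-q)(-3) ⇒ q = 3/5
P2 indiff ⇒ p·7+(1-p)·0 = p·3+(1-p)·1 ⇒ p(4) = (1-p)(1) ⇒ p = 1/5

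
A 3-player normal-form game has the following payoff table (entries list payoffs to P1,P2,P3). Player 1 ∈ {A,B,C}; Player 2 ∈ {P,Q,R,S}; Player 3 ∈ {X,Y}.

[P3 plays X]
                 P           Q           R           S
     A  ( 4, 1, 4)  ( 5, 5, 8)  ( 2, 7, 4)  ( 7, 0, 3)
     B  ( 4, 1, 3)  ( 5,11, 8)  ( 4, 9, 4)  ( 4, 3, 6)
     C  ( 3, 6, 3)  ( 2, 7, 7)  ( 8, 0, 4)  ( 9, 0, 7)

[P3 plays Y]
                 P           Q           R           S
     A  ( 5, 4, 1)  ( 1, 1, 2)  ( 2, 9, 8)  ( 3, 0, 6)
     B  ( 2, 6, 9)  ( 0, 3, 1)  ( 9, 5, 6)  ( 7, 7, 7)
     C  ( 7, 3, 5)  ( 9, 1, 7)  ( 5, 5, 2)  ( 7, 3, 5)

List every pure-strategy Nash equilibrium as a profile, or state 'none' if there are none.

(A,P,X): not NE [P2→R gives 7>1]
(A,P,Y): not NE [P1→C gives 7>5; P2→R gives 9>4; P3→X gives 4>1]
(A,Q,X): not NE [P2→R gives 7>5]
(A,Q,Y): not NE [P1→C gives 9>1; P2→R gives 9>1; P3→X gives 8>2]
(A,R,X): not NE [P1→C gives 8>2; P3→Y gives 8>4]
(A,R,Y): not NE [P1→B gives 9>2]
(A,S,X): not NE [P1→C gives 9>7; P2→R gives 7>0; P3→Y gives 6>3]
(A,S,Y): not NE [P1→C gives 7>3; P2→R gives 9>0]
(B,P,X): not NE [P2→Q gives 11>1; P3→Y gives 9>3]
(B,P,Y): not NE [P1→C gives 7>2; P2→S gives 7>6]
(B,Q,X): NE
(B,Q,Y): not NE [P1→C gives 9>0; P2→S gives 7>3; P3→X gives 8>1]
(B,R,X): not NE [P1→C gives 8>4; P2→Q gives 11>9; P3→Y gives 6>4]
(B,R,Y): not NE [P2→S gives 7>5]
(B,S,X): not NE [P1→C gives 9>4; P2→Q gives 11>3; P3→Y gives 7>6]
(B,S,Y): NE
(C,P,X): not NE [P1→B gives 4>3; P2→Q gives 7>6; P3→Y gives 5>3]
(C,P,Y): not NE [P2→R gives 5>3]
(C,Q,X): not NE [P1→B gives 5>2]
(C,Q,Y): not NE [P2→R gives 5>1]
(C,R,X): not NE [P2→Q gives 7>0]
(C,R,Y): not NE [P1→B gives 9>5; P3→X gives 4>2]
(C,S,X): not NE [P2→Q gives 7>0]
(C,S,Y): not NE [P2→R gives 5>3; P3→X gives 7>5]

NE set: (B,Q,X), (B,S,Y)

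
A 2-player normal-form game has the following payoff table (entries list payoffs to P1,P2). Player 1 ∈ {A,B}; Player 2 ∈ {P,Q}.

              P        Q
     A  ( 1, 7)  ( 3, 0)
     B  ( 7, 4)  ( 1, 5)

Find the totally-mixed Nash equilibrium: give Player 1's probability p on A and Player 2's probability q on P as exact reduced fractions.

P1 indiff ⇒ q·1+(1-q)·3 = q·7+(1-q)·1 ⇒ q(-6) = (1-q)(-2) ⇒ q = 1/4
P2 indiff ⇒ p·7+(1-p)·4 = p·0+(1-p)·5 ⇒ p(7) = (1-p)(1) ⇒ p = 1/8

p=1/8, q=1/4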